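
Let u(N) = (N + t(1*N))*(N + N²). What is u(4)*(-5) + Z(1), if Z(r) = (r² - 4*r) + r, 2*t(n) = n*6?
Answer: -1602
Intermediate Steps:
t(n) = 3*n (t(n) = (n*6)/2 = (6*n)/2 = 3*n)
Z(r) = r² - 3*r
u(N) = 4*N*(N + N²) (u(N) = (N + 3*(1*N))*(N + N²) = (N + 3*N)*(N + N²) = (4*N)*(N + N²) = 4*N*(N + N²))
u(4)*(-5) + Z(1) = (4*4²*(1 + 4))*(-5) + 1*(-3 + 1) = (4*16*5)*(-5) + 1*(-2) = 320*(-5) - 2 = -1600 - 2 = -1602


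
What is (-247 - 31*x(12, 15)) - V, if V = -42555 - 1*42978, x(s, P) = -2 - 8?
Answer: 85596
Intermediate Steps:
x(s, P) = -10
V = -85533 (V = -42555 - 42978 = -85533)
(-247 - 31*x(12, 15)) - V = (-247 - 31*(-10)) - 1*(-85533) = (-247 + 310) + 85533 = 63 + 85533 = 85596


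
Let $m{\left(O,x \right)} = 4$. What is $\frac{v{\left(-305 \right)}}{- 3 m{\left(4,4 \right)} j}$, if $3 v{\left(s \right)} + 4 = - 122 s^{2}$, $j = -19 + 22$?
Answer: $\frac{630503}{6} \approx 1.0508 \cdot 10^{5}$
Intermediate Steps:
$j = 3$
$v{\left(s \right)} = - \frac{4}{3} - \frac{122 s^{2}}{3}$ ($v{\left(s \right)} = - \frac{4}{3} + \frac{\left(-122\right) s^{2}}{3} = - \frac{4}{3} - \frac{122 s^{2}}{3}$)
$\frac{v{\left(-305 \right)}}{- 3 m{\left(4,4 \right)} j} = \frac{- \frac{4}{3} - \frac{122 \left(-305\right)^{2}}{3}}{\left(-3\right) 4 \cdot 3} = \frac{- \frac{4}{3} - \frac{11349050}{3}}{\left(-12\right) 3} = \frac{- \frac{4}{3} - \frac{11349050}{3}}{-36} = \left(-3783018\right) \left(- \frac{1}{36}\right) = \frac{630503}{6}$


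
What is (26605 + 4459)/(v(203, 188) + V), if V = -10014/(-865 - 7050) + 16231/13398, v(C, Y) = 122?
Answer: 3294187160880/13200146677 ≈ 249.56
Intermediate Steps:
V = 262635937/106045170 (V = -10014/(-7915) + 16231*(1/13398) = -10014*(-1/7915) + 16231/13398 = 10014/7915 + 16231/13398 = 262635937/106045170 ≈ 2.4766)
(26605 + 4459)/(v(203, 188) + V) = (26605 + 4459)/(122 + 262635937/106045170) = 31064/(13200146677/106045170) = 31064*(106045170/13200146677) = 3294187160880/13200146677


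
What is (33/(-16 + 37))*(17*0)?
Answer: 0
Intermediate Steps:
(33/(-16 + 37))*(17*0) = (33/21)*0 = (33*(1/21))*0 = (11/7)*0 = 0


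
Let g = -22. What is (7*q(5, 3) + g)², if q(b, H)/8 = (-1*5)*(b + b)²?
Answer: 785232484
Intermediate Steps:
q(b, H) = -160*b² (q(b, H) = 8*((-1*5)*(b + b)²) = 8*(-5*4*b²) = 8*(-20*b²) = -160*b²)
(7*q(5, 3) + g)² = (7*(-160*5²) - 22)² = (7*(-160*25) - 22)² = (7*(-4000) - 22)² = (-28000 - 22)² = (-28022)² = 785232484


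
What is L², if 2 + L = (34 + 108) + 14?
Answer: 23716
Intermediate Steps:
L = 154 (L = -2 + ((34 + 108) + 14) = -2 + (142 + 14) = -2 + 156 = 154)
L² = 154² = 23716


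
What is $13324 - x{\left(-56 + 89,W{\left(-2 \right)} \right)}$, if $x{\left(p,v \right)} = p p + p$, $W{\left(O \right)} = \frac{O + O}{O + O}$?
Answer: $12202$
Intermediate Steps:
$W{\left(O \right)} = 1$ ($W{\left(O \right)} = \frac{2 O}{2 O} = 2 O \frac{1}{2 O} = 1$)
$x{\left(p,v \right)} = p + p^{2}$ ($x{\left(p,v \right)} = p^{2} + p = p + p^{2}$)
$13324 - x{\left(-56 + 89,W{\left(-2 \right)} \right)} = 13324 - \left(-56 + 89\right) \left(1 + \left(-56 + 89\right)\right) = 13324 - 33 \left(1 + 33\right) = 13324 - 33 \cdot 34 = 13324 - 1122 = 12202$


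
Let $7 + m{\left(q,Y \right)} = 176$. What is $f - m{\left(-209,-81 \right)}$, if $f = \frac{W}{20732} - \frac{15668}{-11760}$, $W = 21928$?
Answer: $- \frac{2538806489}{15238020} \approx -166.61$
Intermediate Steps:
$m{\left(q,Y \right)} = 169$ ($m{\left(q,Y \right)} = -7 + 176 = 169$)
$f = \frac{36418891}{15238020}$ ($f = \frac{21928}{20732} - \frac{15668}{-11760} = 21928 \cdot \frac{1}{20732} - - \frac{3917}{2940} = \frac{5482}{5183} + \frac{3917}{2940} = \frac{36418891}{15238020} \approx 2.39$)
$f - m{\left(-209,-81 \right)} = \frac{36418891}{15238020} - 169 = - \frac{2538806489}{15238020}$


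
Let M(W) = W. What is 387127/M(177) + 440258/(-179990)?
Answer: 848793452/388515 ≈ 2184.7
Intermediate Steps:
387127/M(177) + 440258/(-179990) = 387127/177 + 440258/(-179990) = 387127*(1/177) + 440258*(-1/179990) = 387127/177 - 5369/2195 = 848793452/388515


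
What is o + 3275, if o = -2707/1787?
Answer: 5849718/1787 ≈ 3273.5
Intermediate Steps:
o = -2707/1787 (o = -2707*1/1787 = -2707/1787 ≈ -1.5148)
o + 3275 = -2707/1787 + 3275 = 5849718/1787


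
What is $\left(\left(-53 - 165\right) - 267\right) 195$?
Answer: $-94575$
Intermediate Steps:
$\left(\left(-53 - 165\right) - 267\right) 195 = \left(-218 - 267\right) 195 = \left(-485\right) 195 = -94575$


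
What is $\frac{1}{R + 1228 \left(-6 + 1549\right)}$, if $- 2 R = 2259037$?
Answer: $\frac{2}{1530571} \approx 1.3067 \cdot 10^{-6}$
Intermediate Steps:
$R = - \frac{2259037}{2}$ ($R = \left(- \frac{1}{2}\right) 2259037 = - \frac{2259037}{2} \approx -1.1295 \cdot 10^{6}$)
$\frac{1}{R + 1228 \left(-6 + 1549\right)} = \frac{1}{- \frac{2259037}{2} + 1228 \left(-6 + 1549\right)} = \frac{1}{- \frac{2259037}{2} + 1228 \cdot 1543} = \frac{1}{- \frac{2259037}{2} + 1894804} = \frac{1}{\frac{1530571}{2}} = \frac{2}{1530571}$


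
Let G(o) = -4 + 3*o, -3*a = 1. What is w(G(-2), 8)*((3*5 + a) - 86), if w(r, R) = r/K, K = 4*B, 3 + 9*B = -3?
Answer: -535/2 ≈ -267.50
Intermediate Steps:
B = -⅔ (B = -⅓ + (⅑)*(-3) = -⅓ - ⅓ = -⅔ ≈ -0.66667)
a = -⅓ (a = -⅓*1 = -⅓ ≈ -0.33333)
K = -8/3 (K = 4*(-⅔) = -8/3 ≈ -2.6667)
w(r, R) = -3*r/8 (w(r, R) = r/(-8/3) = r*(-3/8) = -3*r/8)
w(G(-2), 8)*((3*5 + a) - 86) = (-3*(-4 + 3*(-2))/8)*((3*5 - ⅓) - 86) = (-3*(-4 - 6)/8)*((15 - ⅓) - 86) = (-3/8*(-10))*(44/3 - 86) = (15/4)*(-214/3) = -535/2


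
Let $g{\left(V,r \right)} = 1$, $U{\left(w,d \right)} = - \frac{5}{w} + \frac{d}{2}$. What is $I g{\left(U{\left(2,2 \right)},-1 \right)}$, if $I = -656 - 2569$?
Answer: $-3225$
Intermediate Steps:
$U{\left(w,d \right)} = \frac{d}{2} - \frac{5}{w}$ ($U{\left(w,d \right)} = - \frac{5}{w} + d \frac{1}{2} = - \frac{5}{w} + \frac{d}{2} = \frac{d}{2} - \frac{5}{w}$)
$I = -3225$ ($I = -656 - 2569 = -3225$)
$I g{\left(U{\left(2,2 \right)},-1 \right)} = \left(-3225\right) 1 = -3225$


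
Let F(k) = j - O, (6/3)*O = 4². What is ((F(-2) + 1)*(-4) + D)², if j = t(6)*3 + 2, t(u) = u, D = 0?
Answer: 2704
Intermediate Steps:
O = 8 (O = (½)*4² = (½)*16 = 8)
j = 20 (j = 6*3 + 2 = 18 + 2 = 20)
F(k) = 12 (F(k) = 20 - 1*8 = 20 - 8 = 12)
((F(-2) + 1)*(-4) + D)² = ((12 + 1)*(-4) + 0)² = (13*(-4) + 0)² = (-52 + 0)² = (-52)² = 2704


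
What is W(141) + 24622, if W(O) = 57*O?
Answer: 32659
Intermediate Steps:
W(141) + 24622 = 57*141 + 24622 = 8037 + 24622 = 32659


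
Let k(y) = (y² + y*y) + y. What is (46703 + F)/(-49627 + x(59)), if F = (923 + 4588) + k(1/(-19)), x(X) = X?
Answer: -18849237/17894048 ≈ -1.0534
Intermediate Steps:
k(y) = y + 2*y² (k(y) = (y² + y²) + y = 2*y² + y = y + 2*y²)
F = 1989454/361 (F = (923 + 4588) + (1 + 2/(-19))/(-19) = 5511 - (1 + 2*(-1/19))/19 = 5511 - (1 - 2/19)/19 = 5511 - 1/19*17/19 = 5511 - 17/361 = 1989454/361 ≈ 5511.0)
(46703 + F)/(-49627 + x(59)) = (46703 + 1989454/361)/(-49627 + 59) = (18849237/361)/(-49568) = (18849237/361)*(-1/49568) = -18849237/17894048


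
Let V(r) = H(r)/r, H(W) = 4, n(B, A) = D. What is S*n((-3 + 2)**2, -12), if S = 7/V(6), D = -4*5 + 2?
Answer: -189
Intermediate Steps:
D = -18 (D = -20 + 2 = -18)
n(B, A) = -18
V(r) = 4/r
S = 21/2 (S = 7/((4/6)) = 7/((4*(1/6))) = 7/(2/3) = 7*(3/2) = 21/2 ≈ 10.500)
S*n((-3 + 2)**2, -12) = (21/2)*(-18) = -189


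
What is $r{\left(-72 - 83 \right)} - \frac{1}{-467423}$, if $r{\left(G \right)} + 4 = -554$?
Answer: $- \frac{260822033}{467423} \approx -558.0$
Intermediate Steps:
$r{\left(G \right)} = -558$ ($r{\left(G \right)} = -4 - 554 = -558$)
$r{\left(-72 - 83 \right)} - \frac{1}{-467423} = -558 - \frac{1}{-467423} = -558 - - \frac{1}{467423} = -558 + \frac{1}{467423} = - \frac{260822033}{467423}$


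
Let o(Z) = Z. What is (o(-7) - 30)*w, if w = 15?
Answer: -555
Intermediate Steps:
(o(-7) - 30)*w = (-7 - 30)*15 = -37*15 = -555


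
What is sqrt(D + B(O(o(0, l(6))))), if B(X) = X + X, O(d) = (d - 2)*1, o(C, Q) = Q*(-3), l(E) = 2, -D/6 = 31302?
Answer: 2*I*sqrt(46957) ≈ 433.39*I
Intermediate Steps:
D = -187812 (D = -6*31302 = -187812)
o(C, Q) = -3*Q
O(d) = -2 + d (O(d) = (-2 + d)*1 = -2 + d)
B(X) = 2*X
sqrt(D + B(O(o(0, l(6))))) = sqrt(-187812 + 2*(-2 - 3*2)) = sqrt(-187812 + 2*(-2 - 6)) = sqrt(-187812 + 2*(-8)) = sqrt(-187812 - 16) = sqrt(-187828) = 2*I*sqrt(46957)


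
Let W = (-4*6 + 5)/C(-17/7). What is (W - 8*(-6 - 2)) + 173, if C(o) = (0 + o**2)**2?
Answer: 19748858/83521 ≈ 236.45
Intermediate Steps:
C(o) = o**4 (C(o) = (o**2)**2 = o**4)
W = -45619/83521 (W = (-4*6 + 5)/((-17/7)**4) = (-24 + 5)/((-17*1/7)**4) = -19/((-17/7)**4) = -19/83521/2401 = -19*2401/83521 = -45619/83521 ≈ -0.54620)
(W - 8*(-6 - 2)) + 173 = (-45619/83521 - 8*(-6 - 2)) + 173 = (-45619/83521 - 8*(-8)) + 173 = (-45619/83521 + 64) + 173 = 5299725/83521 + 173 = 19748858/83521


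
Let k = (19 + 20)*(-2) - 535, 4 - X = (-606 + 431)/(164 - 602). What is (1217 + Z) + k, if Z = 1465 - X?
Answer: 904645/438 ≈ 2065.4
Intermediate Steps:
X = 1577/438 (X = 4 - (-606 + 431)/(164 - 602) = 4 - (-175)/(-438) = 4 - (-175)*(-1)/438 = 4 - 1*175/438 = 4 - 175/438 = 1577/438 ≈ 3.6005)
Z = 640093/438 (Z = 1465 - 1*1577/438 = 1465 - 1577/438 = 640093/438 ≈ 1461.4)
k = -613 (k = 39*(-2) - 535 = -78 - 535 = -613)
(1217 + Z) + k = (1217 + 640093/438) - 613 = 1173139/438 - 613 = 904645/438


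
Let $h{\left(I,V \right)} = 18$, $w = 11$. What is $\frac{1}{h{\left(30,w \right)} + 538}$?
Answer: $\frac{1}{556} \approx 0.0017986$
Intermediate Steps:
$\frac{1}{h{\left(30,w \right)} + 538} = \frac{1}{18 + 538} = \frac{1}{556}$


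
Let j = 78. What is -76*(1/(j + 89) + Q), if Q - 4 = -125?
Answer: 1535656/167 ≈ 9195.5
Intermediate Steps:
Q = -121 (Q = 4 - 125 = -121)
-76*(1/(j + 89) + Q) = -76*(1/(78 + 89) - 121) = -76*(1/167 - 121) = -76*(-20206/167) = 1535656/167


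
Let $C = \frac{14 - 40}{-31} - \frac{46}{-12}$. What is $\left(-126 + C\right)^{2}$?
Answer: $\frac{509269489}{34596} \approx 14720.0$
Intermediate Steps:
$C = \frac{869}{186}$ ($C = \left(14 - 40\right) \left(- \frac{1}{31}\right) - - \frac{23}{6} = \left(-26\right) \left(- \frac{1}{31}\right) + \frac{23}{6} = \frac{26}{31} + \frac{23}{6} = \frac{869}{186} \approx 4.672$)
$\left(-126 + C\right)^{2} = \left(-126 + \frac{869}{186}\right)^{2} = \left(- \frac{22567}{186}\right)^{2} = \frac{509269489}{34596}$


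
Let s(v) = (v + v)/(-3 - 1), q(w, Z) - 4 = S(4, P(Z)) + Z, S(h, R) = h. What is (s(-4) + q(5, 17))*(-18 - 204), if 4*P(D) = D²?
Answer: -5994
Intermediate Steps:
P(D) = D²/4
q(w, Z) = 8 + Z (q(w, Z) = 4 + (4 + Z) = 8 + Z)
s(v) = -v/2 (s(v) = (2*v)/(-4) = (2*v)*(-¼) = -v/2)
(s(-4) + q(5, 17))*(-18 - 204) = (-½*(-4) + (8 + 17))*(-18 - 204) = (2 + 25)*(-222) = 27*(-222) = -5994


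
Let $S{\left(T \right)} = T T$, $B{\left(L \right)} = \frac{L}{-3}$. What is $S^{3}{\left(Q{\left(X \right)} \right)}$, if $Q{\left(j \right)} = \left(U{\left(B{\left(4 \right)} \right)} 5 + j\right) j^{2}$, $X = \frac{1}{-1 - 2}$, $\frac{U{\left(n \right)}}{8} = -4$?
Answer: $\frac{12384271322498881}{387420489} \approx 3.1966 \cdot 10^{7}$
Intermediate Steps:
$B{\left(L \right)} = - \frac{L}{3}$ ($B{\left(L \right)} = L \left(- \frac{1}{3}\right) = - \frac{L}{3}$)
$U{\left(n \right)} = -32$ ($U{\left(n \right)} = 8 \left(-4\right) = -32$)
$X = - \frac{1}{3}$ ($X = \frac{1}{-3} = - \frac{1}{3} \approx -0.33333$)
$Q{\left(j \right)} = j^{2} \left(-160 + j\right)$ ($Q{\left(j \right)} = \left(\left(-32\right) 5 + j\right) j^{2} = \left(-160 + j\right) j^{2} = j^{2} \left(-160 + j\right)$)
$S{\left(T \right)} = T^{2}$
$S^{3}{\left(Q{\left(X \right)} \right)} = \left(\left(\left(- \frac{1}{3}\right)^{2} \left(-160 - \frac{1}{3}\right)\right)^{2}\right)^{3} = \left(\left(\frac{1}{9} \left(- \frac{481}{3}\right)\right)^{2}\right)^{3} = \left(\left(- \frac{481}{27}\right)^{2}\right)^{3} = \left(\frac{231361}{729}\right)^{3} = \frac{12384271322498881}{387420489}$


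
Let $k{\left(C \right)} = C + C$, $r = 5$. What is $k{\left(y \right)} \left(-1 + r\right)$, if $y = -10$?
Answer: $-80$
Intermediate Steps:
$k{\left(C \right)} = 2 C$
$k{\left(y \right)} \left(-1 + r\right) = 2 \left(-10\right) \left(-1 + 5\right) = \left(-20\right) 4 = -80$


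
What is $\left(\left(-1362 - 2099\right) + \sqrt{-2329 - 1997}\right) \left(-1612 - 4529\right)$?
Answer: $21254001 - 6141 i \sqrt{4326} \approx 2.1254 \cdot 10^{7} - 4.0391 \cdot 10^{5} i$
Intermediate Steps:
$\left(\left(-1362 - 2099\right) + \sqrt{-2329 - 1997}\right) \left(-1612 - 4529\right) = \left(-3461 + \sqrt{-4326}\right) \left(-6141\right) = \left(-3461 + i \sqrt{4326}\right) \left(-6141\right) = 21254001 - 6141 i \sqrt{4326}$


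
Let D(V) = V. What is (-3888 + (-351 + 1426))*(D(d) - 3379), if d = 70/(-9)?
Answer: 85743053/9 ≈ 9.5270e+6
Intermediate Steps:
d = -70/9 (d = 70*(-⅑) = -70/9 ≈ -7.7778)
(-3888 + (-351 + 1426))*(D(d) - 3379) = (-3888 + (-351 + 1426))*(-70/9 - 3379) = (-3888 + 1075)*(-30481/9) = -2813*(-30481/9) = 85743053/9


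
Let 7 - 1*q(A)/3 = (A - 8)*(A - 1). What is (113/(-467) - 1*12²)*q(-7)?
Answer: 22835379/467 ≈ 48898.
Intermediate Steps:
q(A) = 21 - 3*(-1 + A)*(-8 + A) (q(A) = 21 - 3*(A - 8)*(A - 1) = 21 - 3*(-8 + A)*(-1 + A) = 21 - 3*(-1 + A)*(-8 + A))
(113/(-467) - 1*12²)*q(-7) = (113/(-467) - 1*12²)*(-3 - 3*(-7)² + 27*(-7)) = (113*(-1/467) - 1*144)*(-3 - 3*49 - 189) = (-113/467 - 144)*(-3 - 147 - 189) = -67361/467*(-339) = 22835379/467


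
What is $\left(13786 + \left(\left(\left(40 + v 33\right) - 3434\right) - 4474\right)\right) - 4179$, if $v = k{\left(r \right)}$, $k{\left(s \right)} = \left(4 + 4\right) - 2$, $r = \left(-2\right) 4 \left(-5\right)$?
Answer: $1937$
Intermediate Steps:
$r = 40$ ($r = \left(-8\right) \left(-5\right) = 40$)
$k{\left(s \right)} = 6$ ($k{\left(s \right)} = 8 - 2 = 6$)
$v = 6$
$\left(13786 + \left(\left(\left(40 + v 33\right) - 3434\right) - 4474\right)\right) - 4179 = \left(13786 + \left(\left(\left(40 + 6 \cdot 33\right) - 3434\right) - 4474\right)\right) - 4179 = \left(13786 + \left(\left(\left(40 + 198\right) - 3434\right) - 4474\right)\right) - 4179 = \left(13786 + \left(\left(238 - 3434\right) - 4474\right)\right) - 4179 = \left(13786 - 7670\right) - 4179 = 6116 - 4179 = 1937$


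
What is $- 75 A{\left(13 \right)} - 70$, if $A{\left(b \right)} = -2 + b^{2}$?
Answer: $-12595$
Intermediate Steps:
$- 75 A{\left(13 \right)} - 70 = - 75 \left(-2 + 13^{2}\right) - 70 = - 75 \left(-2 + 169\right) - 70 = \left(-75\right) 167 - 70 = -12525 - 70 = -12595$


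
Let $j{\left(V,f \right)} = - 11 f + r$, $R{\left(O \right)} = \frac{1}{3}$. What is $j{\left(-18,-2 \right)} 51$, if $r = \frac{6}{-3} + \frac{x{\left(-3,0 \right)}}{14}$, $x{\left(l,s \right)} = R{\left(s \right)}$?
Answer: $\frac{14297}{14} \approx 1021.2$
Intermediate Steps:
$R{\left(O \right)} = \frac{1}{3}$
$x{\left(l,s \right)} = \frac{1}{3}$
$r = - \frac{83}{42}$ ($r = \frac{6}{-3} + \frac{1}{3 \cdot 14} = 6 \left(- \frac{1}{3}\right) + \frac{1}{3} \cdot \frac{1}{14} = -2 + \frac{1}{42} = - \frac{83}{42} \approx -1.9762$)
$j{\left(V,f \right)} = - \frac{83}{42} - 11 f$ ($j{\left(V,f \right)} = - 11 f - \frac{83}{42} = - \frac{83}{42} - 11 f$)
$j{\left(-18,-2 \right)} 51 = \left(- \frac{83}{42} - -22\right) 51 = \left(- \frac{83}{42} + 22\right) 51 = \frac{841}{42} \cdot 51 = \frac{14297}{14}$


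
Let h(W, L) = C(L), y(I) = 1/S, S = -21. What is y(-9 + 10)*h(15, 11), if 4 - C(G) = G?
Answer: ⅓ ≈ 0.33333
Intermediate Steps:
y(I) = -1/21 (y(I) = 1/(-21) = -1/21)
C(G) = 4 - G
h(W, L) = 4 - L
y(-9 + 10)*h(15, 11) = -(4 - 1*11)/21 = -(4 - 11)/21 = -1/21*(-7) = ⅓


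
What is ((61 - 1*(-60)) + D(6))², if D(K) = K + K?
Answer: 17689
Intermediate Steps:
D(K) = 2*K
((61 - 1*(-60)) + D(6))² = ((61 - 1*(-60)) + 2*6)² = ((61 + 60) + 12)² = (121 + 12)² = 133² = 17689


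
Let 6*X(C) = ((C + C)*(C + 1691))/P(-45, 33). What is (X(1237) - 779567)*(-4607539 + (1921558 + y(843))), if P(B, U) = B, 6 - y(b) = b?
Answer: 32499595588162/15 ≈ 2.1666e+12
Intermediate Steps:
y(b) = 6 - b
X(C) = -C*(1691 + C)/135 (X(C) = (((C + C)*(C + 1691))/(-45))/6 = (((2*C)*(1691 + C))*(-1/45))/6 = ((2*C*(1691 + C))*(-1/45))/6 = (-2*C*(1691 + C)/45)/6 = -C*(1691 + C)/135)
(X(1237) - 779567)*(-4607539 + (1921558 + y(843))) = (-1/135*1237*(1691 + 1237) - 779567)*(-4607539 + (1921558 + (6 - 1*843))) = (-1/135*1237*2928 - 779567)*(-4607539 + (1921558 + (6 - 843))) = (-1207312/45 - 779567)*(-4607539 + (1921558 - 837)) = -36287827*(-4607539 + 1920721)/45 = -36287827/45*(-2686818) = 32499595588162/15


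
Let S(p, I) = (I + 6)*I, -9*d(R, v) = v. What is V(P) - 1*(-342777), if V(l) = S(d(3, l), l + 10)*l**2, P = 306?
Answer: 9527993049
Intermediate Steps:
d(R, v) = -v/9
S(p, I) = I*(6 + I) (S(p, I) = (6 + I)*I = I*(6 + I))
V(l) = l**2*(10 + l)*(16 + l) (V(l) = ((l + 10)*(6 + (l + 10)))*l**2 = ((10 + l)*(6 + (10 + l)))*l**2 = ((10 + l)*(16 + l))*l**2 = l**2*(10 + l)*(16 + l))
V(P) - 1*(-342777) = 306**2*(10 + 306)*(16 + 306) - 1*(-342777) = 93636*316*322 + 342777 = 9527650272 + 342777 = 9527993049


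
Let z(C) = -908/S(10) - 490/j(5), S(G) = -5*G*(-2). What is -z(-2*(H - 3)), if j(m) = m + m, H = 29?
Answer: 1452/25 ≈ 58.080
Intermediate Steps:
j(m) = 2*m
S(G) = 10*G
z(C) = -1452/25 (z(C) = -908/(10*10) - 490/(2*5) = -908/100 - 490/10 = -908*1/100 - 490*1/10 = -227/25 - 49 = -1452/25)
-z(-2*(H - 3)) = -1*(-1452/25) = 1452/25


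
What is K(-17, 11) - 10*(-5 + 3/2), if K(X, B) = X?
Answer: 18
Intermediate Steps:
K(-17, 11) - 10*(-5 + 3/2) = -17 - 10*(-5 + 3/2) = -17 - 10*(-7)/2 = -17 - 1*(-35) = -17 + 35 = 18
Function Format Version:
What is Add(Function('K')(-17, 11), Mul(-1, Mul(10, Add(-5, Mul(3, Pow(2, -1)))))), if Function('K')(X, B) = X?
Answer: 18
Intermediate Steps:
Add(Function('K')(-17, 11), Mul(-1, Mul(10, Add(-5, Mul(3, Pow(2, -1)))))) = Add(-17, Mul(-1, Mul(10, Add(-5, Mul(3, Pow(2, -1)))))) = Add(-17, Mul(-1, Mul(10, Add(-5, Mul(3, Rational(1, 2)))))) = Add(-17, Mul(-1, Mul(10, Add(-5, Rational(3, 2))))) = Add(-17, Mul(-1, Mul(10, Rational(-7, 2)))) = Add(-17, Mul(-1, -35)) = Add(-17, 35) = 18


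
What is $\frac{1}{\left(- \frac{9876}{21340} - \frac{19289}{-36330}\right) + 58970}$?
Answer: $\frac{38764110}{2285922208309} \approx 1.6958 \cdot 10^{-5}$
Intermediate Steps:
$\frac{1}{\left(- \frac{9876}{21340} - \frac{19289}{-36330}\right) + 58970} = \frac{1}{\left(\left(-9876\right) \frac{1}{21340} - - \frac{19289}{36330}\right) + 58970} = \frac{1}{\left(- \frac{2469}{5335} + \frac{19289}{36330}\right) + 58970} = \frac{1}{\frac{2641609}{38764110} + 58970} = \frac{1}{\frac{2285922208309}{38764110}} = \frac{38764110}{2285922208309}$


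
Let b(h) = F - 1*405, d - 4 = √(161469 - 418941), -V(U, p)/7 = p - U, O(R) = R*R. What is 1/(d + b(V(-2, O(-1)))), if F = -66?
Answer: -467/475561 - 24*I*√447/475561 ≈ -0.000982 - 0.001067*I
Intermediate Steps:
O(R) = R²
V(U, p) = -7*p + 7*U (V(U, p) = -7*(p - U) = -7*p + 7*U)
d = 4 + 24*I*√447 (d = 4 + √(161469 - 418941) = 4 + √(-257472) = 4 + 24*I*√447 ≈ 4.0 + 507.42*I)
b(h) = -471 (b(h) = -66 - 1*405 = -66 - 405 = -471)
1/(d + b(V(-2, O(-1)))) = 1/((4 + 24*I*√447) - 471) = 1/(-467 + 24*I*√447)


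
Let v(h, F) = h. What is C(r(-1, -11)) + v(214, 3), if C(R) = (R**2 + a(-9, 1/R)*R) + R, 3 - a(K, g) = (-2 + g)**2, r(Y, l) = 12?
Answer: 4343/12 ≈ 361.92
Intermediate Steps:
a(K, g) = 3 - (-2 + g)**2
C(R) = R + R**2 + R*(3 - (-2 + 1/R)**2) (C(R) = (R**2 + (3 - (-2 + 1/R)**2)*R) + R = (R**2 + R*(3 - (-2 + 1/R)**2)) + R = R + R**2 + R*(3 - (-2 + 1/R)**2))
C(r(-1, -11)) + v(214, 3) = (4 + 12**2 - 1/12) + 214 = (4 + 144 - 1*1/12) + 214 = (4 + 144 - 1/12) + 214 = 1775/12 + 214 = 4343/12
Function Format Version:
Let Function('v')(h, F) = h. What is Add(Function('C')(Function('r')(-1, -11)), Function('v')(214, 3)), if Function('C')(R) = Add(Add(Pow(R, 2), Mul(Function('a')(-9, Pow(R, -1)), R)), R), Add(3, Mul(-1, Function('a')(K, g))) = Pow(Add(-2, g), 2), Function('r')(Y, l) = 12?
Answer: Rational(4343, 12) ≈ 361.92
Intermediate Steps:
Function('a')(K, g) = Add(3, Mul(-1, Pow(Add(-2, g), 2)))
Function('C')(R) = Add(R, Pow(R, 2), Mul(R, Add(3, Mul(-1, Pow(Add(-2, Pow(R, -1)), 2))))) (Function('C')(R) = Add(Add(Pow(R, 2), Mul(Add(3, Mul(-1, Pow(Add(-2, Pow(R, -1)), 2))), R)), R) = Add(Add(Pow(R, 2), Mul(R, Add(3, Mul(-1, Pow(Add(-2, Pow(R, -1)), 2))))), R) = Add(R, Pow(R, 2), Mul(R, Add(3, Mul(-1, Pow(Add(-2, Pow(R, -1)), 2))))))
Add(Function('C')(Function('r')(-1, -11)), Function('v')(214, 3)) = Add(Add(4, Pow(12, 2), Mul(-1, Pow(12, -1))), 214) = Add(Add(4, 144, Mul(-1, Rational(1, 12))), 214) = Add(Add(4, 144, Rational(-1, 12)), 214) = Add(Rational(1775, 12), 214) = Rational(4343, 12)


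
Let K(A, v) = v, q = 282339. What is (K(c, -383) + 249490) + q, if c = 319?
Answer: 531446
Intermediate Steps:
(K(c, -383) + 249490) + q = (-383 + 249490) + 282339 = 249107 + 282339 = 531446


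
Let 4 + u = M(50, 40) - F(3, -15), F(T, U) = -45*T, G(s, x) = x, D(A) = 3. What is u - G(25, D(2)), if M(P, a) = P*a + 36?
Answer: 2164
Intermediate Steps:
M(P, a) = 36 + P*a
u = 2167 (u = -4 + ((36 + 50*40) - (-45)*3) = -4 + ((36 + 2000) - 1*(-135)) = -4 + (2036 + 135) = -4 + 2171 = 2167)
u - G(25, D(2)) = 2167 - 1*3 = 2167 - 3 = 2164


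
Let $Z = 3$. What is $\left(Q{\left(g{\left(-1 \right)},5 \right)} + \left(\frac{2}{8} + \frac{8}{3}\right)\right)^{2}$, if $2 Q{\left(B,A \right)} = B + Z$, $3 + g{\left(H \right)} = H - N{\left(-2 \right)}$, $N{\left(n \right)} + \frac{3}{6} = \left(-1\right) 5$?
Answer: $\frac{961}{36} \approx 26.694$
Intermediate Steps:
$N{\left(n \right)} = - \frac{11}{2}$ ($N{\left(n \right)} = - \frac{1}{2} - 5 = - \frac{11}{2}$)
$g{\left(H \right)} = \frac{5}{2} + H$ ($g{\left(H \right)} = -3 + \left(H - - \frac{11}{2}\right) = -3 + \left(H + \frac{11}{2}\right) = -3 + \left(\frac{11}{2} + H\right) = \frac{5}{2} + H$)
$Q{\left(B,A \right)} = \frac{3}{2} + \frac{B}{2}$ ($Q{\left(B,A \right)} = \frac{B + 3}{2} = \frac{3 + B}{2} = \frac{3}{2} + \frac{B}{2}$)
$\left(Q{\left(g{\left(-1 \right)},5 \right)} + \left(\frac{2}{8} + \frac{8}{3}\right)\right)^{2} = \left(\left(\frac{3}{2} + \frac{\frac{5}{2} - 1}{2}\right) + \left(\frac{2}{8} + \frac{8}{3}\right)\right)^{2} = \left(\left(\frac{3}{2} + \frac{1}{2} \cdot \frac{3}{2}\right) + \left(2 \cdot \frac{1}{8} + 8 \cdot \frac{1}{3}\right)\right)^{2} = \left(\left(\frac{3}{2} + \frac{3}{4}\right) + \left(\frac{1}{4} + \frac{8}{3}\right)\right)^{2} = \left(\frac{9}{4} + \frac{35}{12}\right)^{2} = \left(\frac{31}{6}\right)^{2} = \frac{961}{36}$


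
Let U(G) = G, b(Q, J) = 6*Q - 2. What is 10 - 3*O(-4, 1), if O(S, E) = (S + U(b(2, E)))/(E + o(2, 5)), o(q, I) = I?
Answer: 7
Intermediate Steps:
b(Q, J) = -2 + 6*Q
O(S, E) = (10 + S)/(5 + E) (O(S, E) = (S + (-2 + 6*2))/(E + 5) = (S + (-2 + 12))/(5 + E) = (S + 10)/(5 + E) = (10 + S)/(5 + E))
10 - 3*O(-4, 1) = 10 - 3*(10 - 4)/(5 + 1) = 10 - 3*6/6 = 10 - 6/2 = 10 - 3*1 = 10 - 3 = 7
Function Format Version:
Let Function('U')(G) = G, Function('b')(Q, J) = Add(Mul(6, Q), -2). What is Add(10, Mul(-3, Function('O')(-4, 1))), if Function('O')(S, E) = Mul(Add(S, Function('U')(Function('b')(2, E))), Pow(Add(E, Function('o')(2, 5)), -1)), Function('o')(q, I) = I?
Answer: 7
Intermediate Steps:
Function('b')(Q, J) = Add(-2, Mul(6, Q))
Function('O')(S, E) = Mul(Pow(Add(5, E), -1), Add(10, S)) (Function('O')(S, E) = Mul(Add(S, Add(-2, Mul(6, 2))), Pow(Add(E, 5), -1)) = Mul(Add(S, Add(-2, 12)), Pow(Add(5, E), -1)) = Mul(Add(S, 10), Pow(Add(5, E), -1)) = Mul(Add(10, S), Pow(Add(5, E), -1)) = Mul(Pow(Add(5, E), -1), Add(10, S)))
Add(10, Mul(-3, Function('O')(-4, 1))) = Add(10, Mul(-3, Mul(Pow(Add(5, 1), -1), Add(10, -4)))) = Add(10, Mul(-3, Mul(Pow(6, -1), 6))) = Add(10, Mul(-3, Mul(Rational(1, 6), 6))) = Add(10, Mul(-3, 1)) = Add(10, -3) = 7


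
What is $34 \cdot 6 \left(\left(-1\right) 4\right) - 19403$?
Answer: $-20219$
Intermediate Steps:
$34 \cdot 6 \left(\left(-1\right) 4\right) - 19403 = 204 \left(-4\right) - 19403 = -816 - 19403 = -20219$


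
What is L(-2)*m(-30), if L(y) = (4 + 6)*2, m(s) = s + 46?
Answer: 320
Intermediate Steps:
m(s) = 46 + s
L(y) = 20 (L(y) = 10*2 = 20)
L(-2)*m(-30) = 20*(46 - 30) = 20*16 = 320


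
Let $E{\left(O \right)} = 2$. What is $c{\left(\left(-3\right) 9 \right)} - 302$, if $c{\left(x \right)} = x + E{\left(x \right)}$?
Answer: $-327$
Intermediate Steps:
$c{\left(x \right)} = 2 + x$ ($c{\left(x \right)} = x + 2 = 2 + x$)
$c{\left(\left(-3\right) 9 \right)} - 302 = \left(2 - 27\right) - 302 = -25 - 302 = -327$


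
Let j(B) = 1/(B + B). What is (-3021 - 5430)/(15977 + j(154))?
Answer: -2602908/4920917 ≈ -0.52895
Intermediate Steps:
j(B) = 1/(2*B)
(-3021 - 5430)/(15977 + j(154)) = (-3021 - 5430)/(15977 + (½)/154) = -8451/(15977 + (½)*(1/154)) = -8451/(15977 + 1/308) = -8451/4920917/308 = -8451*308/4920917 = -2602908/4920917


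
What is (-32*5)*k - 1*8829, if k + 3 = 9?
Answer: -9789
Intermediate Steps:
k = 6 (k = -3 + 9 = 6)
(-32*5)*k - 1*8829 = -32*5*6 - 1*8829 = -160*6 - 8829 = -960 - 8829 = -9789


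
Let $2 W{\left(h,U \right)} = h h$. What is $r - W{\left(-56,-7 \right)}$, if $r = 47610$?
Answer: $46042$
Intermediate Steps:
$W{\left(h,U \right)} = \frac{h^{2}}{2}$ ($W{\left(h,U \right)} = \frac{h h}{2} = \frac{h^{2}}{2}$)
$r - W{\left(-56,-7 \right)} = 47610 - \frac{\left(-56\right)^{2}}{2} = 47610 - \frac{1}{2} \cdot 3136 = 47610 - 1568 = 46042$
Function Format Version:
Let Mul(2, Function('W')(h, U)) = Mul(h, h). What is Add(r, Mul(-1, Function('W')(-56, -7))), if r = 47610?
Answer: 46042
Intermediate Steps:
Function('W')(h, U) = Mul(Rational(1, 2), Pow(h, 2)) (Function('W')(h, U) = Mul(Rational(1, 2), Mul(h, h)) = Mul(Rational(1, 2), Pow(h, 2)))
Add(r, Mul(-1, Function('W')(-56, -7))) = Add(47610, Mul(-1, Mul(Rational(1, 2), Pow(-56, 2)))) = Add(47610, Mul(-1, Mul(Rational(1, 2), 3136))) = Add(47610, Mul(-1, 1568)) = Add(47610, -1568) = 46042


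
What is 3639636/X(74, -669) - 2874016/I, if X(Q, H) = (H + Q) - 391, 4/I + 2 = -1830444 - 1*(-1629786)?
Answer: 71078279411702/493 ≈ 1.4418e+11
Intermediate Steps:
I = -1/50165 (I = 4/(-2 + (-1830444 - 1*(-1629786))) = 4/(-2 + (-1830444 + 1629786)) = 4/(-2 - 200658) = 4/(-200660) = 4*(-1/200660) = -1/50165 ≈ -1.9934e-5)
X(Q, H) = -391 + H + Q
3639636/X(74, -669) - 2874016/I = 3639636/(-391 - 669 + 74) - 2874016/(-1/50165) = 3639636/(-986) - 2874016*(-50165) = 3639636*(-1/986) + 144175012640 = -1819818/493 + 144175012640 = 71078279411702/493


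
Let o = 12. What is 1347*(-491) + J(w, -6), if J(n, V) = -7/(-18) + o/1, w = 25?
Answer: -11904563/18 ≈ -6.6137e+5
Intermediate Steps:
J(n, V) = 223/18 (J(n, V) = -7/(-18) + 12/1 = -7*(-1/18) + 12*1 = 7/18 + 12 = 223/18)
1347*(-491) + J(w, -6) = 1347*(-491) + 223/18 = -661377 + 223/18 = -11904563/18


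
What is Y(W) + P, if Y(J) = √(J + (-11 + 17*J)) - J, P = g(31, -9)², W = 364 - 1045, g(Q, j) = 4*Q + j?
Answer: 13906 + I*√12269 ≈ 13906.0 + 110.77*I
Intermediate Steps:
g(Q, j) = j + 4*Q
W = -681
P = 13225 (P = (-9 + 4*31)² = (-9 + 124)² = 115² = 13225)
Y(J) = √(-11 + 18*J) - J
Y(W) + P = (√(-11 + 18*(-681)) - 1*(-681)) + 13225 = (√(-11 - 12258) + 681) + 13225 = (√(-12269) + 681) + 13225 = (I*√12269 + 681) + 13225 = (681 + I*√12269) + 13225 = 13906 + I*√12269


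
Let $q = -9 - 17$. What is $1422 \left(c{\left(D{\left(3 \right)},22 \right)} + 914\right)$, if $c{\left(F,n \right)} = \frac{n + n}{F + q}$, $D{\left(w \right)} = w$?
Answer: $\frac{29830716}{23} \approx 1.297 \cdot 10^{6}$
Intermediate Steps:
$q = -26$ ($q = -9 - 17 = -26$)
$c{\left(F,n \right)} = \frac{2 n}{-26 + F}$ ($c{\left(F,n \right)} = \frac{n + n}{F - 26} = \frac{2 n}{-26 + F}$)
$1422 \left(c{\left(D{\left(3 \right)},22 \right)} + 914\right) = 1422 \left(2 \cdot 22 \frac{1}{-26 + 3} + 914\right) = 1422 \left(2 \cdot 22 \frac{1}{-23} + 914\right) = 1422 \left(2 \cdot 22 \left(- \frac{1}{23}\right) + 914\right) = 1422 \left(- \frac{44}{23} + 914\right) = 1422 \cdot \frac{20978}{23} = \frac{29830716}{23}$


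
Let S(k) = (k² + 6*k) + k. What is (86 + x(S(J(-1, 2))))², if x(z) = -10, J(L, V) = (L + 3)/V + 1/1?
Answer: 5776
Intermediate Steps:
J(L, V) = 1 + (3 + L)/V (J(L, V) = (3 + L)/V + 1*1 = (3 + L)/V + 1 = 1 + (3 + L)/V)
S(k) = k² + 7*k
(86 + x(S(J(-1, 2))))² = (86 - 10)² = 76² = 5776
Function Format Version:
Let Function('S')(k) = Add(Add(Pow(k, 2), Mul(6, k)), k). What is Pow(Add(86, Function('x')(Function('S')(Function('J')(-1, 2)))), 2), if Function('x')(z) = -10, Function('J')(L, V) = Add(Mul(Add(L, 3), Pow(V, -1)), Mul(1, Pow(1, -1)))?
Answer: 5776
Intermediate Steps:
Function('J')(L, V) = Add(1, Mul(Pow(V, -1), Add(3, L))) (Function('J')(L, V) = Add(Mul(Add(3, L), Pow(V, -1)), Mul(1, 1)) = Add(Mul(Pow(V, -1), Add(3, L)), 1) = Add(1, Mul(Pow(V, -1), Add(3, L))))
Function('S')(k) = Add(Pow(k, 2), Mul(7, k))
Pow(Add(86, Function('x')(Function('S')(Function('J')(-1, 2)))), 2) = Pow(Add(86, -10), 2) = Pow(76, 2) = 5776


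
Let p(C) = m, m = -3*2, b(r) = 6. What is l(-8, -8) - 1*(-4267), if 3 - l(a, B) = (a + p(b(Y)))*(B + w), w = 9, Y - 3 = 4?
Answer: 4284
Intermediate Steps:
Y = 7 (Y = 3 + 4 = 7)
m = -6
p(C) = -6
l(a, B) = 3 - (-6 + a)*(9 + B) (l(a, B) = 3 - (a - 6)*(B + 9) = 3 - (-6 + a)*(9 + B))
l(-8, -8) - 1*(-4267) = (57 - 9*(-8) + 6*(-8) - 1*(-8)*(-8)) - 1*(-4267) = (57 + 72 - 48 - 64) + 4267 = 17 + 4267 = 4284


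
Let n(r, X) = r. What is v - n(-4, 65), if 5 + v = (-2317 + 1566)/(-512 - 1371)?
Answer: -1132/1883 ≈ -0.60117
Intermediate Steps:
v = -8664/1883 (v = -5 + (-2317 + 1566)/(-512 - 1371) = -5 - 751/(-1883) = -5 - 751*(-1/1883) = -5 + 751/1883 = -8664/1883 ≈ -4.6012)
v - n(-4, 65) = -8664/1883 - 1*(-4) = -8664/1883 + 4 = -1132/1883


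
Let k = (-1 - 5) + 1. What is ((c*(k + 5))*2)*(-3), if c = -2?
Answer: 0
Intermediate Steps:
k = -5 (k = -6 + 1 = -5)
((c*(k + 5))*2)*(-3) = (-2*(-5 + 5)*2)*(-3) = (-2*0*2)*(-3) = (0*2)*(-3) = 0*(-3) = 0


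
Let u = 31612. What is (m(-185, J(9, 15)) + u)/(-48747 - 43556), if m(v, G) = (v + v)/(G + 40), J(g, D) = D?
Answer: -347658/1015333 ≈ -0.34241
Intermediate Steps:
m(v, G) = 2*v/(40 + G) (m(v, G) = (2*v)/(40 + G) = 2*v/(40 + G))
(m(-185, J(9, 15)) + u)/(-48747 - 43556) = (2*(-185)/(40 + 15) + 31612)/(-48747 - 43556) = (2*(-185)/55 + 31612)/(-92303) = (2*(-185)*(1/55) + 31612)*(-1/92303) = (-74/11 + 31612)*(-1/92303) = (347658/11)*(-1/92303) = -347658/1015333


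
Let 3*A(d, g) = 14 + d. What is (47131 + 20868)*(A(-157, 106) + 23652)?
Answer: 4815213187/3 ≈ 1.6051e+9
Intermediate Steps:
A(d, g) = 14/3 + d/3 (A(d, g) = (14 + d)/3 = 14/3 + d/3)
(47131 + 20868)*(A(-157, 106) + 23652) = (47131 + 20868)*((14/3 + (⅓)*(-157)) + 23652) = 67999*((14/3 - 157/3) + 23652) = 67999*(-143/3 + 23652) = 67999*(70813/3) = 4815213187/3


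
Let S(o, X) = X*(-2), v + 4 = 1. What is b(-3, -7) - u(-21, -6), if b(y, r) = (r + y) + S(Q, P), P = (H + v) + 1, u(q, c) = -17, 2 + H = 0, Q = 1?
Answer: 15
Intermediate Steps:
H = -2 (H = -2 + 0 = -2)
v = -3 (v = -4 + 1 = -3)
P = -4 (P = (-2 - 3) + 1 = -5 + 1 = -4)
S(o, X) = -2*X
b(y, r) = 8 + r + y (b(y, r) = (r + y) - 2*(-4) = (r + y) + 8 = 8 + r + y)
b(-3, -7) - u(-21, -6) = (8 - 7 - 3) - 1*(-17) = -2 + 17 = 15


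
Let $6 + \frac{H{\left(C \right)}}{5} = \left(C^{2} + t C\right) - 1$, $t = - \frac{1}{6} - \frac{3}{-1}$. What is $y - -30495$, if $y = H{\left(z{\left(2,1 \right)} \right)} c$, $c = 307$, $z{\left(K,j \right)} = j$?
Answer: $\frac{153805}{6} \approx 25634.0$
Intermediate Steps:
$t = \frac{17}{6}$ ($t = \left(-1\right) \frac{1}{6} - -3 = - \frac{1}{6} + 3 = \frac{17}{6} \approx 2.8333$)
$H{\left(C \right)} = -35 + 5 C^{2} + \frac{85 C}{6}$ ($H{\left(C \right)} = -30 + 5 \left(\left(C^{2} + \frac{17 C}{6}\right) - 1\right) = -30 + 5 \left(-1 + C^{2} + \frac{17 C}{6}\right) = -30 + \left(-5 + 5 C^{2} + \frac{85 C}{6}\right) = -35 + 5 C^{2} + \frac{85 C}{6}$)
$y = - \frac{29165}{6}$ ($y = \left(-35 + 5 \cdot 1^{2} + \frac{85}{6} \cdot 1\right) 307 = \left(-35 + 5 \cdot 1 + \frac{85}{6}\right) 307 = \left(-35 + 5 + \frac{85}{6}\right) 307 = \left(- \frac{95}{6}\right) 307 = - \frac{29165}{6} \approx -4860.8$)
$y - -30495 = - \frac{29165}{6} - -30495 = - \frac{29165}{6} + 30495 = \frac{153805}{6}$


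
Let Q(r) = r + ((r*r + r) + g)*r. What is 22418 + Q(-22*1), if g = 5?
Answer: 12122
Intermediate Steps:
Q(r) = r + r*(5 + r + r²) (Q(r) = r + ((r*r + r) + 5)*r = r + ((r² + r) + 5)*r = r + ((r + r²) + 5)*r = r + (5 + r + r²)*r = r + r*(5 + r + r²))
22418 + Q(-22*1) = 22418 + (-22*1)*(6 - 22*1 + (-22*1)²) = 22418 - 22*(6 - 22 + (-22)²) = 22418 - 22*(6 - 22 + 484) = 22418 - 22*468 = 22418 - 10296 = 12122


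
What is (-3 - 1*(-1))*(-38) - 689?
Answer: -613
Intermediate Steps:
(-3 - 1*(-1))*(-38) - 689 = (-3 + 1)*(-38) - 689 = -2*(-38) - 689 = 76 - 689 = -613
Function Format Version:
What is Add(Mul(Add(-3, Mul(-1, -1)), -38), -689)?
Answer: -613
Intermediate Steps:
Add(Mul(Add(-3, Mul(-1, -1)), -38), -689) = Add(Mul(Add(-3, 1), -38), -689) = Add(Mul(-2, -38), -689) = Add(76, -689) = -613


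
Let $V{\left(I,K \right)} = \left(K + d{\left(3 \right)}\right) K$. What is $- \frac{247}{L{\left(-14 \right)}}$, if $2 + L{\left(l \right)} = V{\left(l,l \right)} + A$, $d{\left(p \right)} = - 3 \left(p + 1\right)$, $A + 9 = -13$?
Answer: $- \frac{247}{340} \approx -0.72647$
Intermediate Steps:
$A = -22$ ($A = -9 - 13 = -22$)
$d{\left(p \right)} = -3 - 3 p$ ($d{\left(p \right)} = - 3 \left(1 + p\right) = -3 - 3 p$)
$V{\left(I,K \right)} = K \left(-12 + K\right)$ ($V{\left(I,K \right)} = \left(K - 12\right) K = \left(-12 + K\right) K = K \left(-12 + K\right)$)
$L{\left(l \right)} = -24 + l \left(-12 + l\right)$ ($L{\left(l \right)} = -2 + \left(l \left(-12 + l\right) - 22\right) = -2 + \left(-22 + l \left(-12 + l\right)\right) = -24 + l \left(-12 + l\right)$)
$- \frac{247}{L{\left(-14 \right)}} = - \frac{247}{-24 - 14 \left(-12 - 14\right)} = - \frac{247}{-24 - -364} = - \frac{247}{-24 + 364} = - \frac{247}{340}$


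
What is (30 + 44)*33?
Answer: 2442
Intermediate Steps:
(30 + 44)*33 = 74*33 = 2442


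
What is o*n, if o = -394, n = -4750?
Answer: 1871500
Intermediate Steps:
o*n = -394*(-4750) = 1871500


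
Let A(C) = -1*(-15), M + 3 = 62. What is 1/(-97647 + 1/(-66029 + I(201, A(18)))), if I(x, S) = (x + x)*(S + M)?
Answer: -36281/3542730808 ≈ -1.0241e-5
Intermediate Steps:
M = 59 (M = -3 + 62 = 59)
A(C) = 15
I(x, S) = 2*x*(59 + S) (I(x, S) = (x + x)*(S + 59) = (2*x)*(59 + S) = 2*x*(59 + S))
1/(-97647 + 1/(-66029 + I(201, A(18)))) = 1/(-97647 + 1/(-66029 + 2*201*(59 + 15))) = 1/(-97647 + 1/(-66029 + 2*201*74)) = 1/(-97647 + 1/(-66029 + 29748)) = 1/(-97647 + 1/(-36281)) = 1/(-97647 - 1/36281) = 1/(-3542730808/36281) = -36281/3542730808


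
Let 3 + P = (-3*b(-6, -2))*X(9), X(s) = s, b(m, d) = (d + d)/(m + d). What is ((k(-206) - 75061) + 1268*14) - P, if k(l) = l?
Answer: -114997/2 ≈ -57499.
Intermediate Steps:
b(m, d) = 2*d/(d + m) (b(m, d) = (2*d)/(d + m) = 2*d/(d + m))
P = -33/2 (P = -3 - 6*(-2)/(-2 - 6)*9 = -3 - 6*(-2)/(-8)*9 = -3 - 6*(-2)*(-1)/8*9 = -3 - 3*½*9 = -3 - 3/2*9 = -3 - 27/2 = -33/2 ≈ -16.500)
((k(-206) - 75061) + 1268*14) - P = ((-206 - 75061) + 1268*14) - 1*(-33/2) = (-75267 + 17752) + 33/2 = -57515 + 33/2 = -114997/2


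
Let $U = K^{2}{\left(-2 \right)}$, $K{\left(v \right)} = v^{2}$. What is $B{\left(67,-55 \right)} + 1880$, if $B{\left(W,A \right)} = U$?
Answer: $1896$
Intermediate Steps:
$U = 16$ ($U = \left(\left(-2\right)^{2}\right)^{2} = 4^{2} = 16$)
$B{\left(W,A \right)} = 16$
$B{\left(67,-55 \right)} + 1880 = 16 + 1880 = 1896$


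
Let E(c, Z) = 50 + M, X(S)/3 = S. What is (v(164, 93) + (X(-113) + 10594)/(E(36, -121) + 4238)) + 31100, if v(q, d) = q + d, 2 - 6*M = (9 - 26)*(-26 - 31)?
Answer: 776492207/24761 ≈ 31360.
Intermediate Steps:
M = -967/6 (M = ⅓ - (9 - 26)*(-26 - 31)/6 = ⅓ - (-17)*(-57)/6 = ⅓ - ⅙*969 = ⅓ - 323/2 = -967/6 ≈ -161.17)
X(S) = 3*S
E(c, Z) = -667/6 (E(c, Z) = 50 - 967/6 = -667/6)
v(q, d) = d + q
(v(164, 93) + (X(-113) + 10594)/(E(36, -121) + 4238)) + 31100 = ((93 + 164) + (3*(-113) + 10594)/(-667/6 + 4238)) + 31100 = (257 + (-339 + 10594)/(24761/6)) + 31100 = (257 + 10255*(6/24761)) + 31100 = (257 + 61530/24761) + 31100 = 6425107/24761 + 31100 = 776492207/24761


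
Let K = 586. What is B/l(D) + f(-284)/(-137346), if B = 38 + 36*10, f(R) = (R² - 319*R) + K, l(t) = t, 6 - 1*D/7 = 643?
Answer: -410444675/306212907 ≈ -1.3404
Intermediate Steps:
D = -4459 (D = 42 - 7*643 = 42 - 4501 = -4459)
f(R) = 586 + R² - 319*R (f(R) = (R² - 319*R) + 586 = 586 + R² - 319*R)
B = 398 (B = 38 + 360 = 398)
B/l(D) + f(-284)/(-137346) = 398/(-4459) + (586 + (-284)² - 319*(-284))/(-137346) = 398*(-1/4459) + (586 + 80656 + 90596)*(-1/137346) = -398/4459 + 171838*(-1/137346) = -398/4459 - 85919/68673 = -410444675/306212907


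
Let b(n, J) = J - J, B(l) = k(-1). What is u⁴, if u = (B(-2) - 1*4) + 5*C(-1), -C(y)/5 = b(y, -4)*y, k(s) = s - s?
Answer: 256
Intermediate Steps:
k(s) = 0
B(l) = 0
b(n, J) = 0
C(y) = 0 (C(y) = -0*y = -5*0 = 0)
u = -4 (u = (0 - 1*4) + 5*0 = (0 - 4) + 0 = -4 + 0 = -4)
u⁴ = (-4)⁴ = 256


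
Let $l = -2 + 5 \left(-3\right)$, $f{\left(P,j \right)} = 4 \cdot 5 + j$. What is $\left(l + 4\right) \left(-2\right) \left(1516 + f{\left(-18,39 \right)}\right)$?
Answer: $40950$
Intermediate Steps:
$f{\left(P,j \right)} = 20 + j$
$l = -17$ ($l = -2 - 15 = -17$)
$\left(l + 4\right) \left(-2\right) \left(1516 + f{\left(-18,39 \right)}\right) = \left(-17 + 4\right) \left(-2\right) \left(1516 + \left(20 + 39\right)\right) = \left(-13\right) \left(-2\right) \left(1516 + 59\right) = 26 \cdot 1575 = 40950$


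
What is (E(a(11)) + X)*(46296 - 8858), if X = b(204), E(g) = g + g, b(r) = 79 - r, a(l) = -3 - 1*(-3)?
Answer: -4679750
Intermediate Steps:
a(l) = 0 (a(l) = -3 + 3 = 0)
E(g) = 2*g
X = -125 (X = 79 - 1*204 = 79 - 204 = -125)
(E(a(11)) + X)*(46296 - 8858) = (2*0 - 125)*(46296 - 8858) = (0 - 125)*37438 = -125*37438 = -4679750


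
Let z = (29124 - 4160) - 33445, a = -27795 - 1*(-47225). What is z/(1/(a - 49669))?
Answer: 256456959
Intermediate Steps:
a = 19430 (a = -27795 + 47225 = 19430)
z = -8481 (z = 24964 - 33445 = -8481)
z/(1/(a - 49669)) = -8481/(1/(19430 - 49669)) = -8481/(1/(-30239)) = -8481/(-1/30239) = -8481*(-30239) = 256456959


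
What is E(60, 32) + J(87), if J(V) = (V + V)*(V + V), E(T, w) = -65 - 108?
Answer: 30103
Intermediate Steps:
E(T, w) = -173
J(V) = 4*V² (J(V) = (2*V)*(2*V) = 4*V²)
E(60, 32) + J(87) = -173 + 4*87² = -173 + 4*7569 = -173 + 30276 = 30103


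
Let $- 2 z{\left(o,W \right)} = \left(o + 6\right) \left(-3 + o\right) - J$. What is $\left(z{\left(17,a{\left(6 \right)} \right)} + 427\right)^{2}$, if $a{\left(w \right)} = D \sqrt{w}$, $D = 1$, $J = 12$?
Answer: $73984$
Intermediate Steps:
$a{\left(w \right)} = \sqrt{w}$ ($a{\left(w \right)} = 1 \sqrt{w} = \sqrt{w}$)
$z{\left(o,W \right)} = 6 - \frac{\left(-3 + o\right) \left(6 + o\right)}{2}$ ($z{\left(o,W \right)} = - \frac{\left(o + 6\right) \left(-3 + o\right) - 12}{2} = - \frac{\left(6 + o\right) \left(-3 + o\right) - 12}{2} = - \frac{\left(-3 + o\right) \left(6 + o\right) - 12}{2} = - \frac{-12 + \left(-3 + o\right) \left(6 + o\right)}{2} = 6 - \frac{\left(-3 + o\right) \left(6 + o\right)}{2}$)
$\left(z{\left(17,a{\left(6 \right)} \right)} + 427\right)^{2} = \left(\left(15 - \frac{51}{2} - \frac{17^{2}}{2}\right) + 427\right)^{2} = \left(\left(15 - \frac{51}{2} - \frac{289}{2}\right) + 427\right)^{2} = \left(-155 + 427\right)^{2} = 272^{2} = 73984$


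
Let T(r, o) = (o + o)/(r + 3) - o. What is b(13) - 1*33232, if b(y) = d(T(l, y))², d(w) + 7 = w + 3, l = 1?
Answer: -132487/4 ≈ -33122.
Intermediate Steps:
T(r, o) = -o + 2*o/(3 + r) (T(r, o) = (2*o)/(3 + r) - o = 2*o/(3 + r) - o = -o + 2*o/(3 + r))
d(w) = -4 + w (d(w) = -7 + (w + 3) = -7 + (3 + w) = -4 + w)
b(y) = (-4 - y/2)² (b(y) = (-4 - y*(1 + 1)/(3 + 1))² = (-4 - 1*y*2/4)² = (-4 - 1*y*¼*2)² = (-4 - y/2)²)
b(13) - 1*33232 = (8 + 13)²/4 - 1*33232 = (¼)*21² - 33232 = (¼)*441 - 33232 = 441/4 - 33232 = -132487/4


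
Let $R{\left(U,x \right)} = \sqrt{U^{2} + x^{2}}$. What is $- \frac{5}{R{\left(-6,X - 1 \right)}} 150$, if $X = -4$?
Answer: $- \frac{750 \sqrt{61}}{61} \approx -96.028$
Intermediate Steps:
$- \frac{5}{R{\left(-6,X - 1 \right)}} 150 = - \frac{5}{\sqrt{\left(-6\right)^{2} + \left(-4 - 1\right)^{2}}} \cdot 150 = - \frac{5}{\sqrt{36 + \left(-4 - 1\right)^{2}}} \cdot 150 = - \frac{5}{\sqrt{36 + \left(-5\right)^{2}}} \cdot 150 = - \frac{5}{\sqrt{36 + 25}} \cdot 150 = - \frac{5}{\sqrt{61}} \cdot 150 = - 5 \frac{\sqrt{61}}{61} \cdot 150 = - \frac{5 \sqrt{61}}{61} \cdot 150 = - \frac{750 \sqrt{61}}{61}$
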